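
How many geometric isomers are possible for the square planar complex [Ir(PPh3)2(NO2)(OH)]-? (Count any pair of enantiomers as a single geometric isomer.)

A square has two trans pairs of vertices; adjacent vertices are cis.
Working through the distinct placements yields 2 geometric isomers: PPh3 cis; PPh3 trans.

2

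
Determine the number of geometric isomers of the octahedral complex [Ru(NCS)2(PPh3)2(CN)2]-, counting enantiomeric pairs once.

5

An octahedron has six vertices in three trans pairs; every non-trans pair is cis.
Working through the distinct placements yields 5 geometric isomers: NCS trans, PPh3 trans, CN trans; NCS cis, PPh3 cis, CN trans; NCS cis, PPh3 trans, CN cis; NCS cis, PPh3 cis, CN cis (chiral); NCS trans, PPh3 cis, CN cis.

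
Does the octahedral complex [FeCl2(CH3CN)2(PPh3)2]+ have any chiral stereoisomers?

The six octahedral sites form three mutually perpendicular trans pairs.
Systematic placement gives 5 geometric isomers: Cl trans, CH3CN trans, PPh3 trans; Cl cis, CH3CN trans, PPh3 cis; Cl cis, CH3CN cis, PPh3 trans; Cl cis, CH3CN cis, PPh3 cis (chiral); Cl trans, CH3CN cis, PPh3 cis.
One of these lacks any improper symmetry element and so occurs as an enantiomeric pair, giving 5 + 1 = 6 stereoisomers in total.

yes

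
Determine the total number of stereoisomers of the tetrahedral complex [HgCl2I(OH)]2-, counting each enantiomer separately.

Only one geometric arrangement is possible.

1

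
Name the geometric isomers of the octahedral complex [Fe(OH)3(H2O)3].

Working through the distinct placements yields 2 geometric isomers: OH mer; OH fac.

fac and mer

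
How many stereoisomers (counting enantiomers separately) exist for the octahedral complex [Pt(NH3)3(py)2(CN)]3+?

3

Working through the distinct placements yields 3 geometric isomers: NH3 mer, py trans; NH3 fac, py cis; NH3 mer, py cis.
Each arrangement has an internal mirror plane or centre of symmetry, so none is chiral.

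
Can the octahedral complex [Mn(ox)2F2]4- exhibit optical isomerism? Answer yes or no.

yes

In an octahedral complex each vertex has one trans partner and four cis neighbours.
Each ox is bidentate and must span two cis positions.
Systematic placement gives 2 geometric isomers: F trans; F cis (chiral).
One of these lacks any improper symmetry element and so occurs as an enantiomeric pair, giving 2 + 1 = 3 stereoisomers in total.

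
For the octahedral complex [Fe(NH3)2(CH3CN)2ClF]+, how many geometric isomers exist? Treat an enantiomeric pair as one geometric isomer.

The six octahedral sites form three mutually perpendicular trans pairs.
Systematic placement gives 6 geometric isomers: NH3 trans, CH3CN trans; NH3 cis, CH3CN trans; NH3 trans, CH3CN cis; NH3 cis, CH3CN cis (3 arrangements, 2 chiral).

6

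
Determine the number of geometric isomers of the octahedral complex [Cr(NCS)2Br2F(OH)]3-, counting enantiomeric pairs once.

6

The six octahedral sites form three mutually perpendicular trans pairs.
There are 6 geometric isomers: NCS cis, Br trans; NCS trans, Br trans; NCS cis, Br cis (3 arrangements, 2 chiral); NCS trans, Br cis.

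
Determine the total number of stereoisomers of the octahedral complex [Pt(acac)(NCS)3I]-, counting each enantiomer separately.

In an octahedral complex each vertex has one trans partner and four cis neighbours.
Each acac is bidentate and must span two cis positions.
There are 2 geometric isomers: NCS fac; NCS mer.
Each arrangement has an internal mirror plane or centre of symmetry, so none is chiral.

2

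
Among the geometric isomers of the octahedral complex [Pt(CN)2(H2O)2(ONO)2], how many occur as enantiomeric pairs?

The six octahedral sites form three mutually perpendicular trans pairs.
Working through the distinct placements yields 5 geometric isomers: CN trans, H2O trans, ONO trans; CN trans, H2O cis, ONO cis; CN cis, H2O cis, ONO trans; CN cis, H2O cis, ONO cis (chiral); CN cis, H2O trans, ONO cis.
One of these lacks any improper symmetry element and so occurs as an enantiomeric pair, giving 5 + 1 = 6 stereoisomers in total.

1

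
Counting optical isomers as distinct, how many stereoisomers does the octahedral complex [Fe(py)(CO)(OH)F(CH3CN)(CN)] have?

30

The six octahedral sites form three mutually perpendicular trans pairs.
Placing the ligands in turn and identifying arrangements related by rotation or reflection leaves 15 distinct geometric isomers.
Of these, 15 lack any improper symmetry element and so occur as enantiomeric pairs, giving 15 + 15 = 30 stereoisomers in total.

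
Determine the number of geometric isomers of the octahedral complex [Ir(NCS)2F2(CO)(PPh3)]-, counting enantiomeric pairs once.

6

An octahedron has six vertices in three trans pairs; every non-trans pair is cis.
There are 6 geometric isomers: NCS cis, F cis (3 arrangements, 2 chiral); NCS trans, F cis; NCS cis, F trans; NCS trans, F trans.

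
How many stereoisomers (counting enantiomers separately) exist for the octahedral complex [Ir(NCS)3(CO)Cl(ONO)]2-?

The six octahedral sites form three mutually perpendicular trans pairs.
Working through the distinct placements yields 4 geometric isomers: NCS mer (3 arrangements); NCS fac (chiral).
One of these lacks any improper symmetry element and so occurs as an enantiomeric pair, giving 4 + 1 = 5 stereoisomers in total.

5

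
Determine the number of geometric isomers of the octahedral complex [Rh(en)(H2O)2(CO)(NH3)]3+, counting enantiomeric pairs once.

In an octahedral complex each vertex has one trans partner and four cis neighbours.
Each en is bidentate and must span two cis positions.
Working through the distinct placements yields 4 geometric isomers: H2O cis (3 arrangements, 2 chiral); H2O trans.

4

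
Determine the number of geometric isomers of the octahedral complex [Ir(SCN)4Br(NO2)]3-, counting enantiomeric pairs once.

Systematic placement gives 2 geometric isomers: Br and NO2 mutually trans; Br and NO2 mutually cis.

2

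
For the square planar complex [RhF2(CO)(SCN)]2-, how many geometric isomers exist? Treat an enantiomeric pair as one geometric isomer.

2

In a square planar complex each vertex has one trans partner and two cis neighbours.
There are 2 geometric isomers: F cis; F trans.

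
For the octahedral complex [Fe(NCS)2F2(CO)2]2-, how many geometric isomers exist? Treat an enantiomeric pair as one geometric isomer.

5

The six octahedral sites form three mutually perpendicular trans pairs.
There are 5 geometric isomers: NCS trans, F trans, CO trans; NCS cis, F cis, CO trans; NCS trans, F cis, CO cis; NCS cis, F cis, CO cis (chiral); NCS cis, F trans, CO cis.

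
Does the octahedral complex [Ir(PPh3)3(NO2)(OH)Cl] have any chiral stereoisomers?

yes

An octahedron has six vertices in three trans pairs; every non-trans pair is cis.
The distinct arrangements are (4 in all): PPh3 mer (3 arrangements); PPh3 fac (chiral).
One of these lacks any improper symmetry element and so occurs as an enantiomeric pair, giving 4 + 1 = 5 stereoisomers in total.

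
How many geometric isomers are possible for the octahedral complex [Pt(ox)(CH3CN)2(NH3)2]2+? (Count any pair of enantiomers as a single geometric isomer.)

An octahedron has six vertices in three trans pairs; every non-trans pair is cis.
Each ox is bidentate and must span two cis positions.
Systematic placement gives 3 geometric isomers: CH3CN trans, NH3 cis; CH3CN cis, NH3 cis (chiral); CH3CN cis, NH3 trans.

3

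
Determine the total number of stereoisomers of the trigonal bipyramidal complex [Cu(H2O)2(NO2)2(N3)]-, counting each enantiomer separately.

Exhaustive case analysis gives 5 geometric isomers.
One of these lacks any improper symmetry element and so occurs as an enantiomeric pair, giving 5 + 1 = 6 stereoisomers in total.

6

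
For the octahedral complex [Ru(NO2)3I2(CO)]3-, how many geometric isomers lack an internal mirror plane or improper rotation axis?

In an octahedral complex each vertex has one trans partner and four cis neighbours.
Systematic placement gives 3 geometric isomers: NO2 mer, I cis; NO2 mer, I trans; NO2 fac, I cis.
Each arrangement has an internal mirror plane or centre of symmetry, so none is chiral.

0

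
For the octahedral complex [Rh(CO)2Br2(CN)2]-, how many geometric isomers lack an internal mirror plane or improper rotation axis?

In an octahedral complex each vertex has one trans partner and four cis neighbours.
There are 5 geometric isomers: CO trans, Br trans, CN trans; CO cis, Br trans, CN cis; CO trans, Br cis, CN cis; CO cis, Br cis, CN cis (chiral); CO cis, Br cis, CN trans.
One of these lacks any improper symmetry element and so occurs as an enantiomeric pair, giving 5 + 1 = 6 stereoisomers in total.

1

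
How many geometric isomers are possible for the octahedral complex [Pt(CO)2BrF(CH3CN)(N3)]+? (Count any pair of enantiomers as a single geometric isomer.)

9

Systematic enumeration (placing each ligand type in turn and discarding arrangements equivalent by rotation or reflection) gives 9 geometric isomers.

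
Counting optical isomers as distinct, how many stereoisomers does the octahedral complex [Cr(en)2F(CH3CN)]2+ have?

3

An octahedron has six vertices in three trans pairs; every non-trans pair is cis.
Each en is bidentate and must span two cis positions.
There are 2 geometric isomers: F and CH3CN mutually trans; F and CH3CN mutually cis (chiral).
One of these lacks any improper symmetry element and so occurs as an enantiomeric pair, giving 2 + 1 = 3 stereoisomers in total.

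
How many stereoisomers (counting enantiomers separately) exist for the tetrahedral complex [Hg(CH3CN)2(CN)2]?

1

In a tetrahedral complex all four positions are equivalent and every pair of ligands is adjacent — there is no cis/trans distinction.
Only one geometric arrangement is possible.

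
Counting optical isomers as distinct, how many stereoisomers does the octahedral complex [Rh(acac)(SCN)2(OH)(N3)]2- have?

6

Each acac is bidentate and must span two cis positions.
Systematic placement gives 4 geometric isomers: SCN cis (3 arrangements, 2 chiral); SCN trans.
Of these, 2 lack any improper symmetry element and so occur as enantiomeric pairs, giving 4 + 2 = 6 stereoisomers in total.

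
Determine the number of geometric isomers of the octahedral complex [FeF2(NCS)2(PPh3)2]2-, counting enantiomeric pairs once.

An octahedron has six vertices in three trans pairs; every non-trans pair is cis.
Working through the distinct placements yields 5 geometric isomers: F trans, NCS trans, PPh3 trans; F trans, NCS cis, PPh3 cis; F cis, NCS cis, PPh3 trans; F cis, NCS cis, PPh3 cis (chiral); F cis, NCS trans, PPh3 cis.

5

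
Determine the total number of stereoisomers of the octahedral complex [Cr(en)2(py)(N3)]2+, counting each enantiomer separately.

Each en is bidentate and must span two cis positions.
Systematic placement gives 2 geometric isomers: py and N3 mutually cis (chiral); py and N3 mutually trans.
One of these lacks any improper symmetry element and so occurs as an enantiomeric pair, giving 2 + 1 = 3 stereoisomers in total.

3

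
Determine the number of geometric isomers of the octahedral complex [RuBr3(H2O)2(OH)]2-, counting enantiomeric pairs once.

3

The six octahedral sites form three mutually perpendicular trans pairs.
Working through the distinct placements yields 3 geometric isomers: Br mer, H2O cis; Br mer, H2O trans; Br fac, H2O cis.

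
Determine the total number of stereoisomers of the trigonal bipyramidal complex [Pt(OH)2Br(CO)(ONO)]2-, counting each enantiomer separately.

A trigonal bipyramid has two axial and three equatorial sites, which are chemically inequivalent.
Exhaustive case analysis gives 7 geometric isomers.
Of these, 3 lack any improper symmetry element and so occur as enantiomeric pairs, giving 7 + 3 = 10 stereoisomers in total.

10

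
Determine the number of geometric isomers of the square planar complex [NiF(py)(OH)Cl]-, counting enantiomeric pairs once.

Working through the distinct placements yields 3 geometric isomers: (Cl/OH trans, F/py trans); (Cl/py trans, F/OH trans); (Cl/F trans, OH/py trans).

3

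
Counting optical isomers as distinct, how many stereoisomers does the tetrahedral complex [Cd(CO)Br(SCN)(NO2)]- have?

Only one geometric arrangement is possible; it has no improper symmetry element, so it exists as a pair of enantiomers (2 stereoisomers).

2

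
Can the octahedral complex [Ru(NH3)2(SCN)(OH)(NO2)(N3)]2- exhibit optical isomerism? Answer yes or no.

In an octahedral complex each vertex has one trans partner and four cis neighbours.
Placing the ligands in turn and identifying arrangements related by rotation or reflection leaves 9 distinct geometric isomers.
Of these, 6 lack any improper symmetry element and so occur as enantiomeric pairs, giving 9 + 6 = 15 stereoisomers in total.

yes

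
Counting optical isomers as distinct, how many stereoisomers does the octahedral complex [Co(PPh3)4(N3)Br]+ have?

An octahedron has six vertices in three trans pairs; every non-trans pair is cis.
The distinct arrangements are (2 in all): N3 and Br mutually trans; N3 and Br mutually cis.
Each arrangement has an internal mirror plane or centre of symmetry, so none is chiral.

2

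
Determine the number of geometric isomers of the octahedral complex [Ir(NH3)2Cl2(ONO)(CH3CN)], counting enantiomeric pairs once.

The distinct arrangements are (6 in all): NH3 cis, Cl cis (3 arrangements, 2 chiral); NH3 trans, Cl cis; NH3 cis, Cl trans; NH3 trans, Cl trans.

6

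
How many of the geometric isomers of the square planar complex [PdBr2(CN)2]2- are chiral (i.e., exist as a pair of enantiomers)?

0

In a square planar complex each vertex has one trans partner and two cis neighbours.
Working through the distinct placements yields 2 geometric isomers: Br cis; Br trans.
Each arrangement has an internal mirror plane or centre of symmetry, so none is chiral.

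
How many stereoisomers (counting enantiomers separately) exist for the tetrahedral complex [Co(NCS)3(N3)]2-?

In a tetrahedral complex all four positions are equivalent and every pair of ligands is adjacent — there is no cis/trans distinction.
Only one geometric arrangement is possible.

1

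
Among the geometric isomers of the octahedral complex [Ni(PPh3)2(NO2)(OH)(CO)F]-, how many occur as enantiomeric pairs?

6

In an octahedral complex each vertex has one trans partner and four cis neighbours.
Placing the ligands in turn and identifying arrangements related by rotation or reflection leaves 9 distinct geometric isomers.
Of these, 6 lack any improper symmetry element and so occur as enantiomeric pairs, giving 9 + 6 = 15 stereoisomers in total.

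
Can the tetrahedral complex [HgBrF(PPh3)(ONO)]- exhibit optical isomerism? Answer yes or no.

yes

Only one geometric arrangement is possible; it has no improper symmetry element, so it exists as a pair of enantiomers (2 stereoisomers).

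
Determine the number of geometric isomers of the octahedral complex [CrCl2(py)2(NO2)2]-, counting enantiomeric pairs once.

The six octahedral sites form three mutually perpendicular trans pairs.
There are 5 geometric isomers: Cl trans, py trans, NO2 trans; Cl trans, py cis, NO2 cis; Cl cis, py trans, NO2 cis; Cl cis, py cis, NO2 cis (chiral); Cl cis, py cis, NO2 trans.

5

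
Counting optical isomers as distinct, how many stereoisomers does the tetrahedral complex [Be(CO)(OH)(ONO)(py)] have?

In a tetrahedral complex all four positions are equivalent and every pair of ligands is adjacent — there is no cis/trans distinction.
Only one geometric arrangement is possible; it has no improper symmetry element, so it exists as a pair of enantiomers (2 stereoisomers).

2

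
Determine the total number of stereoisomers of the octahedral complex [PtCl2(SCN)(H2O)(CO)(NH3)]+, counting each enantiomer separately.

The six octahedral sites form three mutually perpendicular trans pairs.
Systematic enumeration (placing each ligand type in turn and discarding arrangements equivalent by rotation or reflection) gives 9 geometric isomers.
Of these, 6 lack any improper symmetry element and so occur as enantiomeric pairs, giving 9 + 6 = 15 stereoisomers in total.

15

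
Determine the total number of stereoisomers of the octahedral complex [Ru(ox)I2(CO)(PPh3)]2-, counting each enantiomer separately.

In an octahedral complex each vertex has one trans partner and four cis neighbours.
Each ox is bidentate and must span two cis positions.
The distinct arrangements are (4 in all): I cis (3 arrangements, 2 chiral); I trans.
Of these, 2 lack any improper symmetry element and so occur as enantiomeric pairs, giving 4 + 2 = 6 stereoisomers in total.

6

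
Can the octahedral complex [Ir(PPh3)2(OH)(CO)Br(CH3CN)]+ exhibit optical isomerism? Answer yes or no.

yes

In an octahedral complex each vertex has one trans partner and four cis neighbours.
Placing the ligands in turn and identifying arrangements related by rotation or reflection leaves 9 distinct geometric isomers.
Of these, 6 lack any improper symmetry element and so occur as enantiomeric pairs, giving 9 + 6 = 15 stereoisomers in total.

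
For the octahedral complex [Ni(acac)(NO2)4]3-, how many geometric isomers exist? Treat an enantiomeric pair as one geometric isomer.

The six octahedral sites form three mutually perpendicular trans pairs.
Each acac is bidentate and must span two cis positions.
Only one geometric arrangement is possible.

1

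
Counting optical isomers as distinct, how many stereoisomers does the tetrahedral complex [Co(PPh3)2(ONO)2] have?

In a tetrahedral complex all four positions are equivalent and every pair of ligands is adjacent — there is no cis/trans distinction.
Only one geometric arrangement is possible.

1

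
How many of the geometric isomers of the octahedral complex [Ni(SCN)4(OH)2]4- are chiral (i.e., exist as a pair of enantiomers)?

0

An octahedron has six vertices in three trans pairs; every non-trans pair is cis.
Working through the distinct placements yields 2 geometric isomers: OH trans; OH cis.
Each arrangement has an internal mirror plane or centre of symmetry, so none is chiral.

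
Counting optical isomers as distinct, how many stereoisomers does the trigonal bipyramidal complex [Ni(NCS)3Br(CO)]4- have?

Systematic placement gives 4 geometric isomers: Br axial, CO axial; Br axial, CO equatorial; Br equatorial, CO axial; Br equatorial, CO equatorial.
Each arrangement has an internal mirror plane or centre of symmetry, so none is chiral.

4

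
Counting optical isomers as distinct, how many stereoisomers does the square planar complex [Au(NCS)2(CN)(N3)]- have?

2

In a square planar complex each vertex has one trans partner and two cis neighbours.
There are 2 geometric isomers: NCS cis; NCS trans.
Each arrangement has an internal mirror plane or centre of symmetry, so none is chiral.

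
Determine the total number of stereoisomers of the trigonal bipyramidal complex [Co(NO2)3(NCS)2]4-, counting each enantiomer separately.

In a trigonal bipyramid the two axial positions differ from the three equatorial ones.
Systematic placement gives 3 geometric isomers: NCS both axial; NCS one axial, one equatorial; NCS both equatorial.
Each arrangement has an internal mirror plane or centre of symmetry, so none is chiral.

3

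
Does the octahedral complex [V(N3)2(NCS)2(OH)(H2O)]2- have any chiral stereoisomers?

yes

In an octahedral complex each vertex has one trans partner and four cis neighbours.
Working through the distinct placements yields 6 geometric isomers: N3 cis, NCS cis (3 arrangements, 2 chiral); N3 cis, NCS trans; N3 trans, NCS cis; N3 trans, NCS trans.
Of these, 2 lack any improper symmetry element and so occur as enantiomeric pairs, giving 6 + 2 = 8 stereoisomers in total.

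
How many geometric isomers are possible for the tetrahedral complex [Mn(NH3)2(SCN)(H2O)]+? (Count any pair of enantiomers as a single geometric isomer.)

1

In a tetrahedral complex all four positions are equivalent and every pair of ligands is adjacent — there is no cis/trans distinction.
Only one geometric arrangement is possible.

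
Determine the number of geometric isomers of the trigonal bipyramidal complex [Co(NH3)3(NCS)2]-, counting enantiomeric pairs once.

A trigonal bipyramid has two axial and three equatorial sites, which are chemically inequivalent.
There are 3 geometric isomers: NCS both axial; NCS one axial, one equatorial; NCS both equatorial.

3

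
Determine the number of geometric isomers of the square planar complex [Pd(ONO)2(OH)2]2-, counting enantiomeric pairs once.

2

In a square planar complex each vertex has one trans partner and two cis neighbours.
Systematic placement gives 2 geometric isomers: ONO cis; ONO trans.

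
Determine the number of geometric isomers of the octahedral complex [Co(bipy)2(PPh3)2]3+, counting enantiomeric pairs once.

2

An octahedron has six vertices in three trans pairs; every non-trans pair is cis.
Each bipy is bidentate and must span two cis positions.
Systematic placement gives 2 geometric isomers: PPh3 trans; PPh3 cis (chiral).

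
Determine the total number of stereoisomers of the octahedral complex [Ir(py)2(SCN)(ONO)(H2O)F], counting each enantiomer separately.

In an octahedral complex each vertex has one trans partner and four cis neighbours.
Exhaustive case analysis gives 9 geometric isomers.
Of these, 6 lack any improper symmetry element and so occur as enantiomeric pairs, giving 9 + 6 = 15 stereoisomers in total.

15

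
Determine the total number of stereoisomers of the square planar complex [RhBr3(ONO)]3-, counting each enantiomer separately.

In a square planar complex each vertex has one trans partner and two cis neighbours.
Only one geometric arrangement is possible.

1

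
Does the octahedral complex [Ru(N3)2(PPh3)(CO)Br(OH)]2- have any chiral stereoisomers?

yes

An octahedron has six vertices in three trans pairs; every non-trans pair is cis.
Exhaustive case analysis gives 9 geometric isomers.
Of these, 6 lack any improper symmetry element and so occur as enantiomeric pairs, giving 9 + 6 = 15 stereoisomers in total.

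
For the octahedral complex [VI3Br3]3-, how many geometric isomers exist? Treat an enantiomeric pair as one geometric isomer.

2

The six octahedral sites form three mutually perpendicular trans pairs.
Working through the distinct placements yields 2 geometric isomers: I mer; I fac.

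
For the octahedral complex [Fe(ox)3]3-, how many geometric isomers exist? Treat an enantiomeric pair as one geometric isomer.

Each ox is bidentate and must span two cis positions.
Only one geometric arrangement is possible; it has no improper symmetry element, so it exists as a pair of enantiomers (2 stereoisomers).

1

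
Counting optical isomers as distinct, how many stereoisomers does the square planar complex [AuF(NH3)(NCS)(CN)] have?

3

Working through the distinct placements yields 3 geometric isomers: (CN/NCS trans, F/NH3 trans); (CN/NH3 trans, F/NCS trans); (CN/F trans, NCS/NH3 trans).
Each arrangement has an internal mirror plane or centre of symmetry, so none is chiral.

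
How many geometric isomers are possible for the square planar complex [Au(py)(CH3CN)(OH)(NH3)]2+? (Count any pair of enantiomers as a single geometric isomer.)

3

Systematic placement gives 3 geometric isomers: (CH3CN/OH trans, NH3/py trans); (CH3CN/py trans, NH3/OH trans); (CH3CN/NH3 trans, OH/py trans).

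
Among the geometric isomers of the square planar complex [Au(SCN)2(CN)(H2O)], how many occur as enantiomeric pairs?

Systematic placement gives 2 geometric isomers: SCN cis; SCN trans.
Each arrangement has an internal mirror plane or centre of symmetry, so none is chiral.

0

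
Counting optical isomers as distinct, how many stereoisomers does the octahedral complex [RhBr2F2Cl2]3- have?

6

Working through the distinct placements yields 5 geometric isomers: Br trans, F trans, Cl trans; Br trans, F cis, Cl cis; Br cis, F trans, Cl cis; Br cis, F cis, Cl cis (chiral); Br cis, F cis, Cl trans.
One of these lacks any improper symmetry element and so occurs as an enantiomeric pair, giving 5 + 1 = 6 stereoisomers in total.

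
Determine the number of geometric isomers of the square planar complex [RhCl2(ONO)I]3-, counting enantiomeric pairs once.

2

Systematic placement gives 2 geometric isomers: Cl cis; Cl trans.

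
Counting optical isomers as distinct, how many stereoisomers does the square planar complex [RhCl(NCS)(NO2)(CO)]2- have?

3

Working through the distinct placements yields 3 geometric isomers: (CO/NCS trans, Cl/NO2 trans); (CO/NO2 trans, Cl/NCS trans); (CO/Cl trans, NCS/NO2 trans).
Each arrangement has an internal mirror plane or centre of symmetry, so none is chiral.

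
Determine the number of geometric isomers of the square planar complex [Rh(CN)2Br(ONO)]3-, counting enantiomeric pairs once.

2

In a square planar complex each vertex has one trans partner and two cis neighbours.
There are 2 geometric isomers: CN cis; CN trans.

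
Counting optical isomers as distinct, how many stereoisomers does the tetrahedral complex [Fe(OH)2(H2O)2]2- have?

Only one geometric arrangement is possible.

1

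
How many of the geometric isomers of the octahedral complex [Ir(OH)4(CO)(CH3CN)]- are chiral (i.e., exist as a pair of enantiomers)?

0

An octahedron has six vertices in three trans pairs; every non-trans pair is cis.
Working through the distinct placements yields 2 geometric isomers: CO and CH3CN mutually trans; CO and CH3CN mutually cis.
Each arrangement has an internal mirror plane or centre of symmetry, so none is chiral.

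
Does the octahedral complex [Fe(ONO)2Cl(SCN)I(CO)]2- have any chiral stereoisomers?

An octahedron has six vertices in three trans pairs; every non-trans pair is cis.
Systematic enumeration (placing each ligand type in turn and discarding arrangements equivalent by rotation or reflection) gives 9 geometric isomers.
Of these, 6 lack any improper symmetry element and so occur as enantiomeric pairs, giving 9 + 6 = 15 stereoisomers in total.

yes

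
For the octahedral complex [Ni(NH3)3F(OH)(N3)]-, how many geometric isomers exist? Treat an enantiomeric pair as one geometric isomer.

4

An octahedron has six vertices in three trans pairs; every non-trans pair is cis.
There are 4 geometric isomers: NH3 mer (3 arrangements); NH3 fac (chiral).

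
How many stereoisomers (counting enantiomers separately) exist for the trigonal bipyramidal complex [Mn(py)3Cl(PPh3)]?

In a trigonal bipyramid the two axial positions differ from the three equatorial ones.
Systematic placement gives 4 geometric isomers: Cl axial, PPh3 axial; Cl axial, PPh3 equatorial; Cl equatorial, PPh3 axial; Cl equatorial, PPh3 equatorial.
Each arrangement has an internal mirror plane or centre of symmetry, so none is chiral.

4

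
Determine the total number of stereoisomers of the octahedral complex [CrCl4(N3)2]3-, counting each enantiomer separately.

2

The six octahedral sites form three mutually perpendicular trans pairs.
Working through the distinct placements yields 2 geometric isomers: N3 trans; N3 cis.
Each arrangement has an internal mirror plane or centre of symmetry, so none is chiral.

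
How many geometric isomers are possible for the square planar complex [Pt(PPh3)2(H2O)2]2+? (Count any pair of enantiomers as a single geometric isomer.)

2

A square has two trans pairs of vertices; adjacent vertices are cis.
There are 2 geometric isomers: PPh3 cis; PPh3 trans.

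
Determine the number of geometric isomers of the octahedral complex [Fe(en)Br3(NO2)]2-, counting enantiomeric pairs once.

In an octahedral complex each vertex has one trans partner and four cis neighbours.
Each en is bidentate and must span two cis positions.
Working through the distinct placements yields 2 geometric isomers: Br mer; Br fac.

2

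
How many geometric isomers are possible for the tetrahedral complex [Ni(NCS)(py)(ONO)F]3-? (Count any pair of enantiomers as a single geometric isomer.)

1

In a tetrahedral complex all four positions are equivalent and every pair of ligands is adjacent — there is no cis/trans distinction.
Only one geometric arrangement is possible; it has no improper symmetry element, so it exists as a pair of enantiomers (2 stereoisomers).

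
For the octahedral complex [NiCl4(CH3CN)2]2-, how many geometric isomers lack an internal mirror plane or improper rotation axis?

0

The six octahedral sites form three mutually perpendicular trans pairs.
Working through the distinct placements yields 2 geometric isomers: CH3CN trans; CH3CN cis.
Each arrangement has an internal mirror plane or centre of symmetry, so none is chiral.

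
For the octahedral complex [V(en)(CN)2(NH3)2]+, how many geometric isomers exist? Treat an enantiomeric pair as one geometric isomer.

Each en is bidentate and must span two cis positions.
The distinct arrangements are (3 in all): CN trans, NH3 cis; CN cis, NH3 cis (chiral); CN cis, NH3 trans.

3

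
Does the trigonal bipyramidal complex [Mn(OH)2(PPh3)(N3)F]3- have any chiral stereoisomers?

yes

In a trigonal bipyramid the two axial positions differ from the three equatorial ones.
Placing the ligands in turn and identifying arrangements related by rotation or reflection leaves 7 distinct geometric isomers.
Of these, 3 lack any improper symmetry element and so occur as enantiomeric pairs, giving 7 + 3 = 10 stereoisomers in total.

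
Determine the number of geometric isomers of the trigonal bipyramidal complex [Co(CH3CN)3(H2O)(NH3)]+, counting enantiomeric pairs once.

There are 4 geometric isomers: H2O equatorial, NH3 equatorial; H2O axial, NH3 equatorial; H2O equatorial, NH3 axial; H2O axial, NH3 axial.

4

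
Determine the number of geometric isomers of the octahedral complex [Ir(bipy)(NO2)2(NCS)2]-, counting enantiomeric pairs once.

3

The six octahedral sites form three mutually perpendicular trans pairs.
Each bipy is bidentate and must span two cis positions.
The distinct arrangements are (3 in all): NO2 cis, NCS trans; NO2 cis, NCS cis (chiral); NO2 trans, NCS cis.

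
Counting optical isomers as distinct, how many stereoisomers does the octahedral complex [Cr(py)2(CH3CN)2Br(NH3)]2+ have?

8

Systematic placement gives 6 geometric isomers: py trans, CH3CN cis; py cis, CH3CN cis (3 arrangements, 2 chiral); py trans, CH3CN trans; py cis, CH3CN trans.
Of these, 2 lack any improper symmetry element and so occur as enantiomeric pairs, giving 6 + 2 = 8 stereoisomers in total.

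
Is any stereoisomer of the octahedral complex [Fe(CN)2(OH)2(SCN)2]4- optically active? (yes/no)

An octahedron has six vertices in three trans pairs; every non-trans pair is cis.
There are 5 geometric isomers: CN trans, OH trans, SCN trans; CN trans, OH cis, SCN cis; CN cis, OH cis, SCN trans; CN cis, OH cis, SCN cis (chiral); CN cis, OH trans, SCN cis.
One of these lacks any improper symmetry element and so occurs as an enantiomeric pair, giving 5 + 1 = 6 stereoisomers in total.

yes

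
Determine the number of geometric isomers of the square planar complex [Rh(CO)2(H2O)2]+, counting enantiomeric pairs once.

2

Working through the distinct placements yields 2 geometric isomers: CO cis; CO trans.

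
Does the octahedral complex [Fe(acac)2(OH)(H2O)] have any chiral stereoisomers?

In an octahedral complex each vertex has one trans partner and four cis neighbours.
Each acac is bidentate and must span two cis positions.
The distinct arrangements are (2 in all): OH and H2O mutually trans; OH and H2O mutually cis (chiral).
One of these lacks any improper symmetry element and so occurs as an enantiomeric pair, giving 2 + 1 = 3 stereoisomers in total.

yes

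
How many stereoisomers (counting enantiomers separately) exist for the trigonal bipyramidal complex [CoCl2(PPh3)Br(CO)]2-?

In a trigonal bipyramid the two axial positions differ from the three equatorial ones.
Systematic enumeration (placing each ligand type in turn and discarding arrangements equivalent by rotation or reflection) gives 7 geometric isomers.
Of these, 3 lack any improper symmetry element and so occur as enantiomeric pairs, giving 7 + 3 = 10 stereoisomers in total.

10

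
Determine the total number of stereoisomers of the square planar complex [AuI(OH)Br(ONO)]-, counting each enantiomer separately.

The distinct arrangements are (3 in all): (Br/OH trans, I/ONO trans); (Br/ONO trans, I/OH trans); (Br/I trans, OH/ONO trans).
Each arrangement has an internal mirror plane or centre of symmetry, so none is chiral.

3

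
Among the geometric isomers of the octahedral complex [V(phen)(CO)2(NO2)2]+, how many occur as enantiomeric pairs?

An octahedron has six vertices in three trans pairs; every non-trans pair is cis.
Each phen is bidentate and must span two cis positions.
Systematic placement gives 3 geometric isomers: CO trans, NO2 cis; CO cis, NO2 cis (chiral); CO cis, NO2 trans.
One of these lacks any improper symmetry element and so occurs as an enantiomeric pair, giving 3 + 1 = 4 stereoisomers in total.

1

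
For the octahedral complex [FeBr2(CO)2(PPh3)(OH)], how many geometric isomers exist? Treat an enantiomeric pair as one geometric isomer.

Working through the distinct placements yields 6 geometric isomers: Br trans, CO trans; Br trans, CO cis; Br cis, CO cis (3 arrangements, 2 chiral); Br cis, CO trans.

6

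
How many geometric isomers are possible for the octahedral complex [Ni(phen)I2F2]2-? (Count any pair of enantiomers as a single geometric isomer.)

In an octahedral complex each vertex has one trans partner and four cis neighbours.
Each phen is bidentate and must span two cis positions.
The distinct arrangements are (3 in all): I cis, F trans; I cis, F cis (chiral); I trans, F cis.

3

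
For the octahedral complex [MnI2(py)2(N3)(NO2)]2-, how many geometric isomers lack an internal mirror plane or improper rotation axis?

2

The six octahedral sites form three mutually perpendicular trans pairs.
The distinct arrangements are (6 in all): I trans, py trans; I trans, py cis; I cis, py trans; I cis, py cis (3 arrangements, 2 chiral).
Of these, 2 lack any improper symmetry element and so occur as enantiomeric pairs, giving 6 + 2 = 8 stereoisomers in total.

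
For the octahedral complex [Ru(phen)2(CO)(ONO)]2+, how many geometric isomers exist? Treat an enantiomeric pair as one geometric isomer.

2

In an octahedral complex each vertex has one trans partner and four cis neighbours.
Each phen is bidentate and must span two cis positions.
Working through the distinct placements yields 2 geometric isomers: CO and ONO mutually trans; CO and ONO mutually cis (chiral).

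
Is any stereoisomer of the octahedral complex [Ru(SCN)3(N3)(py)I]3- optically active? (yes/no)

The six octahedral sites form three mutually perpendicular trans pairs.
Working through the distinct placements yields 4 geometric isomers: SCN mer (3 arrangements); SCN fac (chiral).
One of these lacks any improper symmetry element and so occurs as an enantiomeric pair, giving 4 + 1 = 5 stereoisomers in total.

yes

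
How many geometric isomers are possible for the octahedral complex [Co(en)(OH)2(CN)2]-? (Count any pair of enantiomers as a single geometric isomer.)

3

An octahedron has six vertices in three trans pairs; every non-trans pair is cis.
Each en is bidentate and must span two cis positions.
The distinct arrangements are (3 in all): OH cis, CN trans; OH cis, CN cis (chiral); OH trans, CN cis.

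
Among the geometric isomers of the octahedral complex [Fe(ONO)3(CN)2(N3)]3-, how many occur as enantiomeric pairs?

0

Systematic placement gives 3 geometric isomers: ONO mer, CN trans; ONO mer, CN cis; ONO fac, CN cis.
Each arrangement has an internal mirror plane or centre of symmetry, so none is chiral.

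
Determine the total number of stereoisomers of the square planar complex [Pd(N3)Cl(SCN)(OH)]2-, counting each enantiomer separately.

3

A square has two trans pairs of vertices; adjacent vertices are cis.
Systematic placement gives 3 geometric isomers: (Cl/OH trans, N3/SCN trans); (Cl/SCN trans, N3/OH trans); (Cl/N3 trans, OH/SCN trans).
Each arrangement has an internal mirror plane or centre of symmetry, so none is chiral.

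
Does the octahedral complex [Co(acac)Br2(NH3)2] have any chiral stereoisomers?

In an octahedral complex each vertex has one trans partner and four cis neighbours.
Each acac is bidentate and must span two cis positions.
There are 3 geometric isomers: Br trans, NH3 cis; Br cis, NH3 cis (chiral); Br cis, NH3 trans.
One of these lacks any improper symmetry element and so occurs as an enantiomeric pair, giving 3 + 1 = 4 stereoisomers in total.

yes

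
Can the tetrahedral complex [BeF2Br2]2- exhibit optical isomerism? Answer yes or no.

Only one geometric arrangement is possible.

no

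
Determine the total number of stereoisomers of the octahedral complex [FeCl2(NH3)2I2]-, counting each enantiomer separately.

An octahedron has six vertices in three trans pairs; every non-trans pair is cis.
Systematic placement gives 5 geometric isomers: Cl trans, NH3 trans, I trans; Cl trans, NH3 cis, I cis; Cl cis, NH3 trans, I cis; Cl cis, NH3 cis, I cis (chiral); Cl cis, NH3 cis, I trans.
One of these lacks any improper symmetry element and so occurs as an enantiomeric pair, giving 5 + 1 = 6 stereoisomers in total.

6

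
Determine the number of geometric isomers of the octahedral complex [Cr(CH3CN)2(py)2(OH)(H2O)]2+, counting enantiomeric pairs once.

6

An octahedron has six vertices in three trans pairs; every non-trans pair is cis.
Working through the distinct placements yields 6 geometric isomers: CH3CN trans, py trans; CH3CN trans, py cis; CH3CN cis, py trans; CH3CN cis, py cis (3 arrangements, 2 chiral).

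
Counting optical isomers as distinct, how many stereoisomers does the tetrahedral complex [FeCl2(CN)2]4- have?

1

In a tetrahedral complex all four positions are equivalent and every pair of ligands is adjacent — there is no cis/trans distinction.
Only one geometric arrangement is possible.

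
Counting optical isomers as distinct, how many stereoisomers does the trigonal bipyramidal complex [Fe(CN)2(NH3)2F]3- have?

Systematic enumeration (placing each ligand type in turn and discarding arrangements equivalent by rotation or reflection) gives 5 geometric isomers.
One of these lacks any improper symmetry element and so occurs as an enantiomeric pair, giving 5 + 1 = 6 stereoisomers in total.

6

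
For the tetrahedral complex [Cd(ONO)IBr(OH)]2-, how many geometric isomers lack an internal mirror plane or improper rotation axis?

1

All four vertices of a tetrahedron are equivalent and mutually adjacent, so cis/trans isomerism cannot arise.
Only one geometric arrangement is possible; it has no improper symmetry element, so it exists as a pair of enantiomers (2 stereoisomers).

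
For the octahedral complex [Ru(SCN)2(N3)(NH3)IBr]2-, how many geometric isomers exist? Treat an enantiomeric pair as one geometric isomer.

9

Placing the ligands in turn and identifying arrangements related by rotation or reflection leaves 9 distinct geometric isomers.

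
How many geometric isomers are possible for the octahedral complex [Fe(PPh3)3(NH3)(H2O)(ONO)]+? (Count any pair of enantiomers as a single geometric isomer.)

4

The distinct arrangements are (4 in all): PPh3 mer (3 arrangements); PPh3 fac (chiral).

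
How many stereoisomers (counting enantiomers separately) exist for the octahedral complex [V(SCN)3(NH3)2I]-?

In an octahedral complex each vertex has one trans partner and four cis neighbours.
There are 3 geometric isomers: SCN mer, NH3 cis; SCN mer, NH3 trans; SCN fac, NH3 cis.
Each arrangement has an internal mirror plane or centre of symmetry, so none is chiral.

3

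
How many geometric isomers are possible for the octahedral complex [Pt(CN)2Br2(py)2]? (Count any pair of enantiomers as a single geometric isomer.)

Systematic placement gives 5 geometric isomers: CN trans, Br trans, py trans; CN cis, Br trans, py cis; CN cis, Br cis, py trans; CN cis, Br cis, py cis (chiral); CN trans, Br cis, py cis.

5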